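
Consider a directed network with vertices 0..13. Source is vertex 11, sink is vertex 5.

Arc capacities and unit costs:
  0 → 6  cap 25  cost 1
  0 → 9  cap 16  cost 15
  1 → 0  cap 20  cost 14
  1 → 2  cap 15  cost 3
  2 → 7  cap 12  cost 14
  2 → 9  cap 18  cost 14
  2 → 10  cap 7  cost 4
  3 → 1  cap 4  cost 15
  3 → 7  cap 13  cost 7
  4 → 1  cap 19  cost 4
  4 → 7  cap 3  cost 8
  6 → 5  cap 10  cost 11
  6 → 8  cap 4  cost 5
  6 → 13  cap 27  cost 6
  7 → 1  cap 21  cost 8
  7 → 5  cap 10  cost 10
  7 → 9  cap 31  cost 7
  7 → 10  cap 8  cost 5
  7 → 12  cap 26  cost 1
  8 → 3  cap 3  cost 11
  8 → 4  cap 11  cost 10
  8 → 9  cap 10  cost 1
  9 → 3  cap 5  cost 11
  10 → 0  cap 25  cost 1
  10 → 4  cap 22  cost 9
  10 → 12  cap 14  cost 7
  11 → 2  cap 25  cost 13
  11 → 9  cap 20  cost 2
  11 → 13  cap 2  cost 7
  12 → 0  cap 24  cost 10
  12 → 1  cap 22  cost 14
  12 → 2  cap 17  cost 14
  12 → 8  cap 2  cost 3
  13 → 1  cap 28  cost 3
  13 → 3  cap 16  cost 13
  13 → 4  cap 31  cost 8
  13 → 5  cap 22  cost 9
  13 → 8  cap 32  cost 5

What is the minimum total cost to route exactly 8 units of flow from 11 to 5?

Minimum cost for 8 units: 212

shortest-cost path #1: 11→13→5 push 2 @ unit cost 16 (adds 32)
shortest-cost path #2: 11→2→10→0→6→5 push 6 @ unit cost 30 (adds 180)
total cost = 212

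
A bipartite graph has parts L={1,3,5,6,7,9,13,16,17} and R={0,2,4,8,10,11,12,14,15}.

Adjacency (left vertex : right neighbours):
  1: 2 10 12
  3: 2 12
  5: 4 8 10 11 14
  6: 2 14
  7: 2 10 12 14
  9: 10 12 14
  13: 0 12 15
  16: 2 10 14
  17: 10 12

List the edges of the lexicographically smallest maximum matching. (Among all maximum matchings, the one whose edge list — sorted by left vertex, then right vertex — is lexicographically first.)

|M| = 6 (so the lex-smallest maximum matching has 6 edges)
process left vertices in ascending order; for each, take the smallest-labelled available neighbour that still permits 6 edges overall, or leave it unmatched if none does
lex-smallest matching: {1-2, 3-12, 5-4, 6-14, 7-10, 13-0}

Lex-smallest maximum matching: {(1,2), (3,12), (5,4), (6,14), (7,10), (13,0)}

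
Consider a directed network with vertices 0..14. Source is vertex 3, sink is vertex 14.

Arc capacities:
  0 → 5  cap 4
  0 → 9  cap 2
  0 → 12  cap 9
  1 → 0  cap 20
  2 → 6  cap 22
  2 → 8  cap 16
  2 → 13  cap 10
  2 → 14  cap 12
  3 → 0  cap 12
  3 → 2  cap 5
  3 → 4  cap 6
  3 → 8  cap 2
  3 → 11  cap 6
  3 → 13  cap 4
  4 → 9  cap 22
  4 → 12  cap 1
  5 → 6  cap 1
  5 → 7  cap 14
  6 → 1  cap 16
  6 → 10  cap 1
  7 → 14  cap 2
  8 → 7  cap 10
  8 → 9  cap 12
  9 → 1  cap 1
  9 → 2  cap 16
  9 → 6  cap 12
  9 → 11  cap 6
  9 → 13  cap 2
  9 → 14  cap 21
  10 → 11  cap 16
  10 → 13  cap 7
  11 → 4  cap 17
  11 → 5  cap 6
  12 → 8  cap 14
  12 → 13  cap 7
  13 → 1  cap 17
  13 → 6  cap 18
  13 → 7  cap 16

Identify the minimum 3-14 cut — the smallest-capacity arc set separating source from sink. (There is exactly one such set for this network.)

augment #1: 3→2→14 push 5
augment #2: 3→0→9→14 push 2
augment #3: 3→4→9→14 push 6
augment #4: 3→8→7→14 push 2
augment #5: 3→11→4→9→14 push 6
augment #6: 3→0→12→8→9→14 push 7
augment #7: 3→0→12→8→9→2→14 push 2
augment #8: 3→13→7→8→9→2→14 push 2
augment #9: 3→13→6→10→11→4→9→2→14 push 1
max flow = 33; residual-reachable set from 3 gives S-side
cut edges (S→T): {(0,9), (0,12), (3,2), (3,4), (3,8), (3,11), (6,10), (7,14)} total cap 33

Min-cut arcs: {(0,9), (0,12), (3,2), (3,4), (3,8), (3,11), (6,10), (7,14)} (total capacity 33)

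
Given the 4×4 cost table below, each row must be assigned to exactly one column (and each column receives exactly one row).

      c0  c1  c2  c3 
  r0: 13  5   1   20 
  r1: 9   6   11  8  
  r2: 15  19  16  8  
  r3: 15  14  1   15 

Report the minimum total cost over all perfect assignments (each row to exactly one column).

optimal assignment: row0→col1 (cost 5), row1→col0 (cost 9), row2→col3 (cost 8), row3→col2 (cost 1)
total = 5 + 9 + 8 + 1 = 23

Minimum assignment cost: 23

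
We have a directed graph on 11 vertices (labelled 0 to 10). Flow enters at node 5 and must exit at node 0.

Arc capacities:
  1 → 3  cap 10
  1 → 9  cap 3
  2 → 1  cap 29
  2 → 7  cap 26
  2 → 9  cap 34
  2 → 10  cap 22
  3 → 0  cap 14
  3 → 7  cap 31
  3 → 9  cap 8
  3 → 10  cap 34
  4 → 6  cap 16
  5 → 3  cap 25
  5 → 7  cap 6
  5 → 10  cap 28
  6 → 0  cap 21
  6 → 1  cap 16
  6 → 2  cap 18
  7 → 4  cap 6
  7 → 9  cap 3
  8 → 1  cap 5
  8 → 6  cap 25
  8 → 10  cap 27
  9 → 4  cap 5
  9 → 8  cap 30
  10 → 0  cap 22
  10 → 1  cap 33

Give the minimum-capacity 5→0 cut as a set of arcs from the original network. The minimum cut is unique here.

Min-cut arcs: {(1,9), (3,0), (3,9), (7,4), (7,9), (10,0)} (total capacity 56)

augment #1: 5→3→0 push 14
augment #2: 5→10→0 push 22
augment #3: 5→7→4→6→0 push 6
augment #4: 5→3→9→4→6→0 push 5
augment #5: 5→3→9→8→6→0 push 3
augment #6: 5→3→7→9→8→6→0 push 3
augment #7: 5→10→1→9→8→6→0 push 3
max flow = 56; residual-reachable set from 5 gives S-side
cut edges (S→T): {(1,9), (3,0), (3,9), (7,4), (7,9), (10,0)} total cap 56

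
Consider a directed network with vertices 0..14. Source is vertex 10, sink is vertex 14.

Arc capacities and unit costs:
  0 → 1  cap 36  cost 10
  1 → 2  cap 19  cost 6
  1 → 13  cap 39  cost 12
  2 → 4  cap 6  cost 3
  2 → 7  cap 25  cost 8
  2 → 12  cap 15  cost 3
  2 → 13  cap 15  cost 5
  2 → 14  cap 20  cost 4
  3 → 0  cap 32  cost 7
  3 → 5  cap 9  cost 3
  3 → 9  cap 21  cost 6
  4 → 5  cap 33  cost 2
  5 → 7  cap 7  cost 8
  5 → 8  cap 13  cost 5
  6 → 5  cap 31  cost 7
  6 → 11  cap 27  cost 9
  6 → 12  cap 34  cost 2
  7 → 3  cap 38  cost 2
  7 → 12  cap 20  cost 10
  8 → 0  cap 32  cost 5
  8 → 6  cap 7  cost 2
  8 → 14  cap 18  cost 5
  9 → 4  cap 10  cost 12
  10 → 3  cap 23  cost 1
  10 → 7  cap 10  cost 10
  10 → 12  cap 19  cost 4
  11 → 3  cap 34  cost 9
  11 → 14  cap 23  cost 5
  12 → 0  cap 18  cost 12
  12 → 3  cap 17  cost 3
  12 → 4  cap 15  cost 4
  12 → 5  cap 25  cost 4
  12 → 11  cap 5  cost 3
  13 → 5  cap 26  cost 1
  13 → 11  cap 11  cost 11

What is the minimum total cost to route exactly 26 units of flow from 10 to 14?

Minimum cost for 26 units: 482

shortest-cost path #1: 10→12→11→14 push 5 @ unit cost 12 (adds 60)
shortest-cost path #2: 10→3→5→8→14 push 9 @ unit cost 14 (adds 126)
shortest-cost path #3: 10→12→5→8→14 push 4 @ unit cost 18 (adds 72)
shortest-cost path #4: 10→3→0→1→2→14 push 8 @ unit cost 28 (adds 224)
total cost = 482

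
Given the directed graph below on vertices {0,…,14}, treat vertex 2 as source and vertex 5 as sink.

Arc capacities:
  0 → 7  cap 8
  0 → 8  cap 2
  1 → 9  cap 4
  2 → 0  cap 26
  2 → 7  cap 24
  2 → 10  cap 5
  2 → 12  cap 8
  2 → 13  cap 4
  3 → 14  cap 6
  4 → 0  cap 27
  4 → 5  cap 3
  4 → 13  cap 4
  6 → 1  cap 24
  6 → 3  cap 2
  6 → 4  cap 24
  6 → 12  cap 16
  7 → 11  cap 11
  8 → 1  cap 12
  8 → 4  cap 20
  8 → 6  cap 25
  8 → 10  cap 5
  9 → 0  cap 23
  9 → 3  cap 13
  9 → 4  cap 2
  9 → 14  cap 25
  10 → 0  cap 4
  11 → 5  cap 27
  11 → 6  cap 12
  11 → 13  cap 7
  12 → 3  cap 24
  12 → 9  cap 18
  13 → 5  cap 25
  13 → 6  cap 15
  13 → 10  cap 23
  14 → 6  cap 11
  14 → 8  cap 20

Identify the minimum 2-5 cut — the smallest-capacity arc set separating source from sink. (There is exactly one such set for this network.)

Min-cut arcs: {(2,13), (4,5), (4,13), (7,11)} (total capacity 22)

augment #1: 2→13→5 push 4
augment #2: 2→7→11→5 push 11
augment #3: 2→0→8→4→5 push 2
augment #4: 2→12→9→4→5 push 1
augment #5: 2→12→9→4→13→5 push 1
augment #6: 2→12→3→14→6→4→13→5 push 3
max flow = 22; residual-reachable set from 2 gives S-side
cut edges (S→T): {(2,13), (4,5), (4,13), (7,11)} total cap 22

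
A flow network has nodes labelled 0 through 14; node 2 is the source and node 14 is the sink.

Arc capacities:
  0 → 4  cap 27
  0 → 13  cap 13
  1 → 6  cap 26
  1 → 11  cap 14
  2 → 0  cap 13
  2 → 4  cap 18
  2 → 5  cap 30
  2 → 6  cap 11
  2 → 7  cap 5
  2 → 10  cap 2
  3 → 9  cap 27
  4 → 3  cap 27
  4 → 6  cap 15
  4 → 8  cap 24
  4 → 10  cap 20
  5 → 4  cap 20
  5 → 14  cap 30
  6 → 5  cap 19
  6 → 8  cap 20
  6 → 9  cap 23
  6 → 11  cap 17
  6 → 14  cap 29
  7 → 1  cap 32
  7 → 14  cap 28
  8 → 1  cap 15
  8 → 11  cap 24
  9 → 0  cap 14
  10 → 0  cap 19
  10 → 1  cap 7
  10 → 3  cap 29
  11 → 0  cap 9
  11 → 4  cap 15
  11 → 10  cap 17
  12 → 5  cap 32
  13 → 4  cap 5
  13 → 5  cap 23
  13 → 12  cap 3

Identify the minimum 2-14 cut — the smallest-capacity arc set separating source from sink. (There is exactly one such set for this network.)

Min-cut arcs: {(2,7), (5,14), (6,14)} (total capacity 64)

augment #1: 2→5→14 push 30
augment #2: 2→6→14 push 11
augment #3: 2→7→14 push 5
augment #4: 2→4→6→14 push 15
augment #5: 2→10→1→6→14 push 2
augment #6: 2→4→8→1→6→14 push 1
max flow = 64; residual-reachable set from 2 gives S-side
cut edges (S→T): {(2,7), (5,14), (6,14)} total cap 64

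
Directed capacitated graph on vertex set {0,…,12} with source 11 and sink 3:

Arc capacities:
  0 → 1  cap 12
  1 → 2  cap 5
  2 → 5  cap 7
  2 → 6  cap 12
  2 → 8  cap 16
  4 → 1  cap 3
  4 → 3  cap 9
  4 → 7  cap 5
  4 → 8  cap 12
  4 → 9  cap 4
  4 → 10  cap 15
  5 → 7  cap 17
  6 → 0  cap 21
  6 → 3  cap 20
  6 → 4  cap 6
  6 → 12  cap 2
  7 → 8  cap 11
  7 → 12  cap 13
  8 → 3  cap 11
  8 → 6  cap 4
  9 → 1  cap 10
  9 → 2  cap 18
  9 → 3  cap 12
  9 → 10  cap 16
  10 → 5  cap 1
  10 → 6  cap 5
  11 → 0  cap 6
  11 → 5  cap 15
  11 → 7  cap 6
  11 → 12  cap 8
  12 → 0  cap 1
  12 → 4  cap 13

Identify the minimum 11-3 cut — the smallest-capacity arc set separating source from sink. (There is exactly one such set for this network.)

Min-cut arcs: {(1,2), (7,8), (12,4)} (total capacity 29)

augment #1: 11→7→8→3 push 6
augment #2: 11→12→4→3 push 8
augment #3: 11→5→7→8→3 push 5
augment #4: 11→0→1→2→6→3 push 5
augment #5: 11→5→7→12→4→3 push 1
augment #6: 11→5→7→12→4→9→3 push 4
max flow = 29; residual-reachable set from 11 gives S-side
cut edges (S→T): {(1,2), (7,8), (12,4)} total cap 29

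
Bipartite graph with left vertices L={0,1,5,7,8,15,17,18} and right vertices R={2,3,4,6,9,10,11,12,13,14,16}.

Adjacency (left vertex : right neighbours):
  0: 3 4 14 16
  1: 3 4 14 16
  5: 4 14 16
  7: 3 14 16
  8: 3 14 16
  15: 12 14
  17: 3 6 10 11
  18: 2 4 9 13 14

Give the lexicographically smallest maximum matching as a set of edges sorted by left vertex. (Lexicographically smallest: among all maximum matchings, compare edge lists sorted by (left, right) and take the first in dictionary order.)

|M| = 7 (so the lex-smallest maximum matching has 7 edges)
process left vertices in ascending order; for each, take the smallest-labelled available neighbour that still permits 7 edges overall, or leave it unmatched if none does
lex-smallest matching: {0-3, 1-4, 5-14, 7-16, 15-12, 17-6, 18-2}

Lex-smallest maximum matching: {(0,3), (1,4), (5,14), (7,16), (15,12), (17,6), (18,2)}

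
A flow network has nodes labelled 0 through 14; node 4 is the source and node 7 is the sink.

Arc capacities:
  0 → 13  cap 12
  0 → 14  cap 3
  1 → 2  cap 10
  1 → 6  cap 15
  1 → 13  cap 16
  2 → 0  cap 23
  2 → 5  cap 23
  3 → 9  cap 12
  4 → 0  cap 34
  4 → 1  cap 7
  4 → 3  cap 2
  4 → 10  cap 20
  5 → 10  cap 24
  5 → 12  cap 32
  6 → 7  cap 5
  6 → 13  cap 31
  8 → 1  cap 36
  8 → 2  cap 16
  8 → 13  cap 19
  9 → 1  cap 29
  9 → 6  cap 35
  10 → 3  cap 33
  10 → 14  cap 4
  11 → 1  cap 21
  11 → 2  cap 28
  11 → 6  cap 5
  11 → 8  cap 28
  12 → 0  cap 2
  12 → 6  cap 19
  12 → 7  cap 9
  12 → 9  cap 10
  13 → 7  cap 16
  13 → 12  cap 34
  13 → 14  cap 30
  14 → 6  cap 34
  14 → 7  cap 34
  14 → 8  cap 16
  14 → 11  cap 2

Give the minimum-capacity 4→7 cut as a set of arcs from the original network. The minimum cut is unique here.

augment #1: 4→0→13→7 push 12
augment #2: 4→0→14→7 push 3
augment #3: 4→1→6→7 push 5
augment #4: 4→1→13→7 push 2
augment #5: 4→10→14→7 push 4
augment #6: 4→3→9→1→13→7 push 2
augment #7: 4→10→3→9→1→13→12→7 push 9
augment #8: 4→10→3→9→1→13→14→7 push 1
max flow = 38; residual-reachable set from 4 gives S-side
cut edges (S→T): {(0,13), (0,14), (3,9), (4,1), (10,14)} total cap 38

Min-cut arcs: {(0,13), (0,14), (3,9), (4,1), (10,14)} (total capacity 38)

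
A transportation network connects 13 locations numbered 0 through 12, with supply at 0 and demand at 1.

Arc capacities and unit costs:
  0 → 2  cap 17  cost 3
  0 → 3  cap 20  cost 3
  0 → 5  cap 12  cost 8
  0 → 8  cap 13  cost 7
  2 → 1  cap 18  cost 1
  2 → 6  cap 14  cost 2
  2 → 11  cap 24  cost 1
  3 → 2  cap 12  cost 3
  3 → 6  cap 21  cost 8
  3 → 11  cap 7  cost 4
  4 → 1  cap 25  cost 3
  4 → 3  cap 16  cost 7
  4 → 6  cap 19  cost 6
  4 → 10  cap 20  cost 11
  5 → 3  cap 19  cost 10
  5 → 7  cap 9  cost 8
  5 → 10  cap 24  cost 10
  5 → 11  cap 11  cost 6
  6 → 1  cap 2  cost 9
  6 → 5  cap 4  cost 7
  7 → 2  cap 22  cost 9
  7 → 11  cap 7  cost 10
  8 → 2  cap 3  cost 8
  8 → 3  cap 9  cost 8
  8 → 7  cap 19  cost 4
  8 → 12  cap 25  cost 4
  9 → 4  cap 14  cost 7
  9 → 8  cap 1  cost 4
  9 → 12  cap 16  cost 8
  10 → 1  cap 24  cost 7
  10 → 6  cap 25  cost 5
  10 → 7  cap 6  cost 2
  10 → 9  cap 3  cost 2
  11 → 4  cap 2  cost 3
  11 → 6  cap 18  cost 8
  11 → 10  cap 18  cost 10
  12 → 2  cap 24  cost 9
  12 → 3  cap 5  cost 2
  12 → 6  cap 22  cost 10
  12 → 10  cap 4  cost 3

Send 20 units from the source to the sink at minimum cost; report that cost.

Minimum cost for 20 units: 101

shortest-cost path #1: 0→2→1 push 17 @ unit cost 4 (adds 68)
shortest-cost path #2: 0→3→2→1 push 1 @ unit cost 7 (adds 7)
shortest-cost path #3: 0→3→11→4→1 push 2 @ unit cost 13 (adds 26)
total cost = 101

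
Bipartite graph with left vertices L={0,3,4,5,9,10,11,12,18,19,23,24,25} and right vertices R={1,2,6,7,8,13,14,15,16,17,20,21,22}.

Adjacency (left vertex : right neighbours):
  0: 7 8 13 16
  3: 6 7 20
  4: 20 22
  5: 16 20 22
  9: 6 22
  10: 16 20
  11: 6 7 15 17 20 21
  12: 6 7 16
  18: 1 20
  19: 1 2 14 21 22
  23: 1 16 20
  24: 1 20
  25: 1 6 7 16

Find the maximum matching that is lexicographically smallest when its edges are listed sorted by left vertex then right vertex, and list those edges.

Lex-smallest maximum matching: {(0,8), (3,6), (4,20), (5,16), (9,22), (11,15), (12,7), (18,1), (19,2)}

|M| = 9 (so the lex-smallest maximum matching has 9 edges)
process left vertices in ascending order; for each, take the smallest-labelled available neighbour that still permits 9 edges overall, or leave it unmatched if none does
lex-smallest matching: {0-8, 3-6, 4-20, 5-16, 9-22, 11-15, 12-7, 18-1, 19-2}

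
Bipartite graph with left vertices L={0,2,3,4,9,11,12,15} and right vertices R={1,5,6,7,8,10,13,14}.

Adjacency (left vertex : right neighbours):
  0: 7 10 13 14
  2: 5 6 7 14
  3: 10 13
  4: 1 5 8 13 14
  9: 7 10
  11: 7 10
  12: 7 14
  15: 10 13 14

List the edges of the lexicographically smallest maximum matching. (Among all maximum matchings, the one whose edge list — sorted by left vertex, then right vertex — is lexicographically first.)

Lex-smallest maximum matching: {(0,7), (2,5), (3,10), (4,1), (12,14), (15,13)}

|M| = 6 (so the lex-smallest maximum matching has 6 edges)
process left vertices in ascending order; for each, take the smallest-labelled available neighbour that still permits 6 edges overall, or leave it unmatched if none does
lex-smallest matching: {0-7, 2-5, 3-10, 4-1, 12-14, 15-13}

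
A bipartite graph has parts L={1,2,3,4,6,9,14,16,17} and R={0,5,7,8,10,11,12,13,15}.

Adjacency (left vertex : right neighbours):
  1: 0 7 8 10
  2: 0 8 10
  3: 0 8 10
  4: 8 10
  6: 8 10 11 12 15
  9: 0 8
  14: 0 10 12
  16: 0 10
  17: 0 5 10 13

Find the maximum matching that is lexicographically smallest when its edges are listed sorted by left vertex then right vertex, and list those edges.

|M| = 7 (so the lex-smallest maximum matching has 7 edges)
process left vertices in ascending order; for each, take the smallest-labelled available neighbour that still permits 7 edges overall, or leave it unmatched if none does
lex-smallest matching: {1-7, 2-0, 3-8, 4-10, 6-11, 14-12, 17-5}

Lex-smallest maximum matching: {(1,7), (2,0), (3,8), (4,10), (6,11), (14,12), (17,5)}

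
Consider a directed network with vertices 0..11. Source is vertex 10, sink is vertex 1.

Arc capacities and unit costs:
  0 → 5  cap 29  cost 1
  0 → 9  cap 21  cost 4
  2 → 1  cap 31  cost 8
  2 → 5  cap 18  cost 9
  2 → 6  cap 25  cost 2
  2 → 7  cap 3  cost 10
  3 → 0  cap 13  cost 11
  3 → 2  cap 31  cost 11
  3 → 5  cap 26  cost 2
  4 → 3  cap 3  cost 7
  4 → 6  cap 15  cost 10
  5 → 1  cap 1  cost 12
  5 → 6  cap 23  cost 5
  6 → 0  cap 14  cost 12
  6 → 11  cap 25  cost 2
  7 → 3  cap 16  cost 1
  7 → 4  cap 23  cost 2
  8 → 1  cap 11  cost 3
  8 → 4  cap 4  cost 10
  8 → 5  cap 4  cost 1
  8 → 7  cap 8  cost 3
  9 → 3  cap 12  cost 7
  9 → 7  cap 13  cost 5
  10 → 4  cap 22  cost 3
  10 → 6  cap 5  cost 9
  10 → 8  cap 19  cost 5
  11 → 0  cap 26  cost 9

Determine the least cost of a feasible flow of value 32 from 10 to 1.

Minimum cost for 32 units: 894

shortest-cost path #1: 10→8→1 push 11 @ unit cost 8 (adds 88)
shortest-cost path #2: 10→8→5→1 push 1 @ unit cost 18 (adds 18)
shortest-cost path #3: 10→8→7→3→2→1 push 7 @ unit cost 28 (adds 196)
shortest-cost path #4: 10→4→3→2→1 push 3 @ unit cost 29 (adds 87)
shortest-cost path #5: 10→6→11→0→5→8→7→3→2→1 push 1 @ unit cost 43 (adds 43)
shortest-cost path #6: 10→6→11→0→9→7→3→2→1 push 4 @ unit cost 49 (adds 196)
shortest-cost path #7: 10→4→6→11→0→9→7→3→2→1 push 4 @ unit cost 53 (adds 212)
shortest-cost path #8: 10→4→6→11→0→9→3→2→1 push 1 @ unit cost 54 (adds 54)
total cost = 894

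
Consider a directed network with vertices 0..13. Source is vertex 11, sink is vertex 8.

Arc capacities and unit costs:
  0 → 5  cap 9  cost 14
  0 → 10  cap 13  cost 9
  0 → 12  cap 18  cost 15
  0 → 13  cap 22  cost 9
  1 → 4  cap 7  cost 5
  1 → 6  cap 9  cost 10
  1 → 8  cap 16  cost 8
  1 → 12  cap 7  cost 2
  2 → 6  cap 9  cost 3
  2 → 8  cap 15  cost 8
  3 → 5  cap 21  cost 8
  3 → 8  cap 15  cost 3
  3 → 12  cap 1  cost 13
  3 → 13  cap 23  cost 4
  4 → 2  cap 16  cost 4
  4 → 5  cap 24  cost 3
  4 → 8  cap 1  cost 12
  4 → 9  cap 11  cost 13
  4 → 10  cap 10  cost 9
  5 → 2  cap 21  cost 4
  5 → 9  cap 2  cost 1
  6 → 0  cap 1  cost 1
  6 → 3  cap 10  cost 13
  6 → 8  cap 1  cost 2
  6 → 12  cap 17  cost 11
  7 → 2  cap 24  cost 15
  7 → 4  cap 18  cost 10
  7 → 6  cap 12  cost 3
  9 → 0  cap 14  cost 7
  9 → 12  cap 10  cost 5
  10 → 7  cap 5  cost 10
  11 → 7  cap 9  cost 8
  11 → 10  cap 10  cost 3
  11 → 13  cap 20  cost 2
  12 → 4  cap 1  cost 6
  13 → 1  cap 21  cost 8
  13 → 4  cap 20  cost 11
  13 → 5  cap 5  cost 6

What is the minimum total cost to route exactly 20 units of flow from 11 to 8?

shortest-cost path #1: 11→7→6→8 push 1 @ unit cost 13 (adds 13)
shortest-cost path #2: 11→13→1→8 push 16 @ unit cost 18 (adds 288)
shortest-cost path #3: 11→13→5→2→8 push 3 @ unit cost 20 (adds 60)
total cost = 361

Minimum cost for 20 units: 361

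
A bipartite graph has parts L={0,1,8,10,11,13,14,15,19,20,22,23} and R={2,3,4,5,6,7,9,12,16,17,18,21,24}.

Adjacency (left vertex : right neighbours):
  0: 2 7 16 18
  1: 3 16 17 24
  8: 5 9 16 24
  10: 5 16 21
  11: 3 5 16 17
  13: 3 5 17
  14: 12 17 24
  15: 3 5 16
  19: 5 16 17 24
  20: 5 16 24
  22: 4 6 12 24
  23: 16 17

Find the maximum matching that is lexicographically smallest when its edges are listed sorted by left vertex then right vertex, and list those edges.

|M| = 10 (so the lex-smallest maximum matching has 10 edges)
process left vertices in ascending order; for each, take the smallest-labelled available neighbour that still permits 10 edges overall, or leave it unmatched if none does
lex-smallest matching: {0-2, 1-3, 8-9, 10-21, 11-5, 13-17, 14-12, 15-16, 19-24, 22-4}

Lex-smallest maximum matching: {(0,2), (1,3), (8,9), (10,21), (11,5), (13,17), (14,12), (15,16), (19,24), (22,4)}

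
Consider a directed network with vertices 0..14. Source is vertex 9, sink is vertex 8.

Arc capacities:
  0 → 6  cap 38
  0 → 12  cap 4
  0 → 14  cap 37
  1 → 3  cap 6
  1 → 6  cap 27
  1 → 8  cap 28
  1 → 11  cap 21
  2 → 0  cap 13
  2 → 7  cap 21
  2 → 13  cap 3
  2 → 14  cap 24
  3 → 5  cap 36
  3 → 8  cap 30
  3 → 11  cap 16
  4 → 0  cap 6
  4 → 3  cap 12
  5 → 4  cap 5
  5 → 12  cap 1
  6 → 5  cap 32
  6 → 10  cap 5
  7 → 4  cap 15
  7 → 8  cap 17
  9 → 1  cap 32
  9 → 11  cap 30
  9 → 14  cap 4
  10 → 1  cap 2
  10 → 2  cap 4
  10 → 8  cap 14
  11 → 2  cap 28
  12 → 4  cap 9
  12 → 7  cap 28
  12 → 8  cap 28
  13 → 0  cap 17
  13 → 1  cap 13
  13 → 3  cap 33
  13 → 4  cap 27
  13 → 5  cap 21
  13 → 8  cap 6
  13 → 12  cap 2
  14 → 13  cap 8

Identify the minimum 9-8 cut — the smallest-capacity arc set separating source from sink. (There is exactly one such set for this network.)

Min-cut arcs: {(9,1), (9,14), (11,2)} (total capacity 64)

augment #1: 9→1→8 push 28
augment #2: 9→1→3→8 push 4
augment #3: 9→14→13→8 push 4
augment #4: 9→11→2→7→8 push 17
augment #5: 9→11→2→13→8 push 2
augment #6: 9→11→2→0→12→8 push 4
augment #7: 9→11→2→13→3→8 push 1
augment #8: 9→11→2→0→6→10→8 push 4
max flow = 64; residual-reachable set from 9 gives S-side
cut edges (S→T): {(9,1), (9,14), (11,2)} total cap 64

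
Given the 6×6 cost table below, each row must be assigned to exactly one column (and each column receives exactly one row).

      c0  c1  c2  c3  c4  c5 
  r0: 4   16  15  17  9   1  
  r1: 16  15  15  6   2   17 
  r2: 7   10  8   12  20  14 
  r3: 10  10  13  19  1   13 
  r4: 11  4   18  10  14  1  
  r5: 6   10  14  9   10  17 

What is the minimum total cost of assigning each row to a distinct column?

optimal assignment: row0→col5 (cost 1), row1→col3 (cost 6), row2→col2 (cost 8), row3→col4 (cost 1), row4→col1 (cost 4), row5→col0 (cost 6)
total = 1 + 6 + 8 + 1 + 4 + 6 = 26

Minimum assignment cost: 26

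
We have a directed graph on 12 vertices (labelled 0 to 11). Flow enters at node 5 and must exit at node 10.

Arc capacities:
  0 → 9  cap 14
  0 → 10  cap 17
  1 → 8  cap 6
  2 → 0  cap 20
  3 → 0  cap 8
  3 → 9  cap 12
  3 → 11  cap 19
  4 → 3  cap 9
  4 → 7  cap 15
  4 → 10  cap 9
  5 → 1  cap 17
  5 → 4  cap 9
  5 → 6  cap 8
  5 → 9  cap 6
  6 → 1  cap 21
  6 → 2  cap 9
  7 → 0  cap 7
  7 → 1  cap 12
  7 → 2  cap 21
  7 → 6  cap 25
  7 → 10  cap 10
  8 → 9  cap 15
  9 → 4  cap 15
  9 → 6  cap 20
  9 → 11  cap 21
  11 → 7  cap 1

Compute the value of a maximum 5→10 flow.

augment #1: 5→4→10 bottleneck 9, total now 9
augment #2: 5→6→2→0→10 bottleneck 8, total now 17
augment #3: 5→9→4→7→10 bottleneck 6, total now 23
augment #4: 5→1→8→9→4→7→10 bottleneck 4, total now 27
augment #5: 5→1→8→9→4→3→0→10 bottleneck 2, total now 29

Maximum flow value: 29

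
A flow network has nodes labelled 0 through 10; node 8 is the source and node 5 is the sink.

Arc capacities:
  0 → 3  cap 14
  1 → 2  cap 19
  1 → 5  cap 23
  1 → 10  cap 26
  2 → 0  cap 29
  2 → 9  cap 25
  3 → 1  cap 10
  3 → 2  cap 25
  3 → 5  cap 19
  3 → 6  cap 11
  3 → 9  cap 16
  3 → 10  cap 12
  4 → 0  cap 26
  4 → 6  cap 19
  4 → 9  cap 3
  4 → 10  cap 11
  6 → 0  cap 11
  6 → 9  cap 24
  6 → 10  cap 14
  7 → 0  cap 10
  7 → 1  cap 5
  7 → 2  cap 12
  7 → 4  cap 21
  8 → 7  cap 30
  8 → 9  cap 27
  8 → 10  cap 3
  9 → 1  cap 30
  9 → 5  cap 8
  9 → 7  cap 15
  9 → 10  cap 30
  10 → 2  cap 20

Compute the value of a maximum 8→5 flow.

augment #1: 8→9→5 bottleneck 8, total now 8
augment #2: 8→7→1→5 bottleneck 5, total now 13
augment #3: 8→9→1→5 bottleneck 18, total now 31
augment #4: 8→7→0→3→5 bottleneck 10, total now 41
augment #5: 8→7→2→0→3→5 bottleneck 4, total now 45

Maximum flow value: 45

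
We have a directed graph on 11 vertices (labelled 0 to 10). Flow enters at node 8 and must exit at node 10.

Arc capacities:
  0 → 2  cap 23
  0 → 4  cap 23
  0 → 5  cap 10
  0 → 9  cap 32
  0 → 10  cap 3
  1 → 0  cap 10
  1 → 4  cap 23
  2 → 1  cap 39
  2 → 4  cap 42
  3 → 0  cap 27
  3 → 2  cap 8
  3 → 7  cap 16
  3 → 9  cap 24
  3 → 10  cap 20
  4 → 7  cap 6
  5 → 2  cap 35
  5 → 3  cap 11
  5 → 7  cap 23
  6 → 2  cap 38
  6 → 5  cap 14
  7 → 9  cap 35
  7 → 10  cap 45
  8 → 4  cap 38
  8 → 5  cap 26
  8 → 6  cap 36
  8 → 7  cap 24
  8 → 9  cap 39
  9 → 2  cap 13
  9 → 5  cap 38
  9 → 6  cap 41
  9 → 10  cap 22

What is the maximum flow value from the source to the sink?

Maximum flow value: 81

augment #1: 8→7→10 bottleneck 24, total now 24
augment #2: 8→9→10 bottleneck 22, total now 46
augment #3: 8→4→7→10 bottleneck 6, total now 52
augment #4: 8→5→3→10 bottleneck 11, total now 63
augment #5: 8→5→7→10 bottleneck 15, total now 78
augment #6: 8→6→2→1→0→10 bottleneck 3, total now 81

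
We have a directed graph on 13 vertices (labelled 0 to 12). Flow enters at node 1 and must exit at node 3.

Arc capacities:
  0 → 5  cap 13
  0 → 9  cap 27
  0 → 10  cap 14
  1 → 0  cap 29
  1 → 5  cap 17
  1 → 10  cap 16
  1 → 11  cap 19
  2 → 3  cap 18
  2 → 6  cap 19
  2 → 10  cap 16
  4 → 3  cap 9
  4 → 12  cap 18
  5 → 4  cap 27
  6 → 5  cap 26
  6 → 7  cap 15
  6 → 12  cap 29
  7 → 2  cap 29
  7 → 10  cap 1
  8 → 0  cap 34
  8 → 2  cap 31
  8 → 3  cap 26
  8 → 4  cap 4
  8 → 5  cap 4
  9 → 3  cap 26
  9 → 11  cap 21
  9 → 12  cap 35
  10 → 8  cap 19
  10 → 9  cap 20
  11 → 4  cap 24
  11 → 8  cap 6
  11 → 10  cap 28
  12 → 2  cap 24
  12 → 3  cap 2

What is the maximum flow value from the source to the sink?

augment #1: 1→0→9→3 bottleneck 26, total now 26
augment #2: 1→5→4→3 bottleneck 9, total now 35
augment #3: 1→10→8→3 bottleneck 16, total now 51
augment #4: 1→11→8→3 bottleneck 6, total now 57
augment #5: 1→0→9→12→3 bottleneck 1, total now 58
augment #6: 1→0→10→8→3 bottleneck 2, total now 60
augment #7: 1→5→4→12→3 bottleneck 1, total now 61
augment #8: 1→11→10→8→3 bottleneck 1, total now 62
augment #9: 1→5→4→12→2→3 bottleneck 7, total now 69
augment #10: 1→11→4→12→2→3 bottleneck 10, total now 79
augment #11: 1→11→10→9→12→2→3 bottleneck 1, total now 80

Maximum flow value: 80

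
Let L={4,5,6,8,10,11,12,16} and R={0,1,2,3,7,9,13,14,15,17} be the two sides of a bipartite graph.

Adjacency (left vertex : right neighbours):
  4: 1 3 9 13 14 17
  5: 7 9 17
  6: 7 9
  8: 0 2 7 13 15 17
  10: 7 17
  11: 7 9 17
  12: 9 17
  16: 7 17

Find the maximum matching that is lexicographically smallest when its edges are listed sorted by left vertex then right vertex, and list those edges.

|M| = 5 (so the lex-smallest maximum matching has 5 edges)
process left vertices in ascending order; for each, take the smallest-labelled available neighbour that still permits 5 edges overall, or leave it unmatched if none does
lex-smallest matching: {4-1, 5-7, 6-9, 8-0, 10-17}

Lex-smallest maximum matching: {(4,1), (5,7), (6,9), (8,0), (10,17)}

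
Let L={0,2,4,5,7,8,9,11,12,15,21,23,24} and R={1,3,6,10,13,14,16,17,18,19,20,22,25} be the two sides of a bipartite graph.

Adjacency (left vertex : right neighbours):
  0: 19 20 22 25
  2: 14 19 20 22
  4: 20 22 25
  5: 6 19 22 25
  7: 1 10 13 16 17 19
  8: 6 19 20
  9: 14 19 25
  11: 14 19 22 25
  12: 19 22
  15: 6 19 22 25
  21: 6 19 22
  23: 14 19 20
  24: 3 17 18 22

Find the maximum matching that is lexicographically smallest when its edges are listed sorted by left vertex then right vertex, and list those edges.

|M| = 8 (so the lex-smallest maximum matching has 8 edges)
process left vertices in ascending order; for each, take the smallest-labelled available neighbour that still permits 8 edges overall, or leave it unmatched if none does
lex-smallest matching: {0-19, 2-14, 4-20, 5-6, 7-1, 9-25, 11-22, 24-3}

Lex-smallest maximum matching: {(0,19), (2,14), (4,20), (5,6), (7,1), (9,25), (11,22), (24,3)}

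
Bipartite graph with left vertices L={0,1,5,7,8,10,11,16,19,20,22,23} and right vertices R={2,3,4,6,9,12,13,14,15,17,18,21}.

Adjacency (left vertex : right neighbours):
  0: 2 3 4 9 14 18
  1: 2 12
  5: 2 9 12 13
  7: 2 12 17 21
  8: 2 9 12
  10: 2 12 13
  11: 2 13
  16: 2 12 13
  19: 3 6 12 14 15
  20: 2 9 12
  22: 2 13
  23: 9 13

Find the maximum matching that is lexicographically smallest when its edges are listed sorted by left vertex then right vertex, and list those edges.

|M| = 7 (so the lex-smallest maximum matching has 7 edges)
process left vertices in ascending order; for each, take the smallest-labelled available neighbour that still permits 7 edges overall, or leave it unmatched if none does
lex-smallest matching: {0-3, 1-2, 5-9, 7-17, 8-12, 10-13, 19-6}

Lex-smallest maximum matching: {(0,3), (1,2), (5,9), (7,17), (8,12), (10,13), (19,6)}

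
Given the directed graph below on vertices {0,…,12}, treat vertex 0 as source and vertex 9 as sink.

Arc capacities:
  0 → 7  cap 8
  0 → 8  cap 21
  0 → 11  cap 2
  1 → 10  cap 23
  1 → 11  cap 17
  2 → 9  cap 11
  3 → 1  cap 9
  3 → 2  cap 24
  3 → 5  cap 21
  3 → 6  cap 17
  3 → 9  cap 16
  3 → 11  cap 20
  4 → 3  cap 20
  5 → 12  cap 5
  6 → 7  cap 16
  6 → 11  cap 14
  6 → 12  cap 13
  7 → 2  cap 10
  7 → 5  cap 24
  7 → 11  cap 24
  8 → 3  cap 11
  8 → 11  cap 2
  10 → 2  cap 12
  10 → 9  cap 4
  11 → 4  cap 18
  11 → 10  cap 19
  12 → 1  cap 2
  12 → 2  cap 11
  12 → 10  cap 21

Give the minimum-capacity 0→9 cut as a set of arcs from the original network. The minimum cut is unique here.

augment #1: 0→7→2→9 push 8
augment #2: 0→8→3→9 push 11
augment #3: 0→11→10→9 push 2
augment #4: 0→8→11→10→9 push 2
max flow = 23; residual-reachable set from 0 gives S-side
cut edges (S→T): {(0,7), (0,11), (8,3), (8,11)} total cap 23

Min-cut arcs: {(0,7), (0,11), (8,3), (8,11)} (total capacity 23)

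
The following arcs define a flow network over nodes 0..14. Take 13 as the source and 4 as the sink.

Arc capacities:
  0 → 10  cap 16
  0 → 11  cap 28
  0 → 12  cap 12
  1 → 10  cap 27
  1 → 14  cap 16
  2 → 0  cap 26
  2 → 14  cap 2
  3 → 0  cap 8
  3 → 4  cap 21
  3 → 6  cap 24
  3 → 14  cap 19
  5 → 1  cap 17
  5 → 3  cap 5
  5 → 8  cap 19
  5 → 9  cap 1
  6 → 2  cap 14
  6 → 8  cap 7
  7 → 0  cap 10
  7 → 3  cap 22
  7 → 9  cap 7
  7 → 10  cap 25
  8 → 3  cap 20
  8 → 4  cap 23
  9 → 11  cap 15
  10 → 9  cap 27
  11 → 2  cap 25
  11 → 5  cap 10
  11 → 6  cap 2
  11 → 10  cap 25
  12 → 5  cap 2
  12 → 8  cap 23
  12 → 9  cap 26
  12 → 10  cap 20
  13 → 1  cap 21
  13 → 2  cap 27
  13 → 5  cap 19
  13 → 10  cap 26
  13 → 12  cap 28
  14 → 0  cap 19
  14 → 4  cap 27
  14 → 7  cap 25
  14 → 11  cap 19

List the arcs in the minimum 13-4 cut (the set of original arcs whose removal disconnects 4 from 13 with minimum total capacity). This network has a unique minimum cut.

augment #1: 13→1→14→4 push 16
augment #2: 13→2→14→4 push 2
augment #3: 13→5→3→4 push 5
augment #4: 13→5→8→4 push 14
augment #5: 13→12→8→4 push 9
augment #6: 13→12→8→3→4 push 14
augment #7: 13→12→5→8→3→4 push 2
augment #8: 13→2→0→11→5→8→3→14→4 push 3
augment #9: 13→2→0→11→6→8→3→14→4 push 1
max flow = 66; residual-reachable set from 13 gives S-side
cut edges (S→T): {(1,14), (2,14), (5,3), (8,3), (8,4)} total cap 66

Min-cut arcs: {(1,14), (2,14), (5,3), (8,3), (8,4)} (total capacity 66)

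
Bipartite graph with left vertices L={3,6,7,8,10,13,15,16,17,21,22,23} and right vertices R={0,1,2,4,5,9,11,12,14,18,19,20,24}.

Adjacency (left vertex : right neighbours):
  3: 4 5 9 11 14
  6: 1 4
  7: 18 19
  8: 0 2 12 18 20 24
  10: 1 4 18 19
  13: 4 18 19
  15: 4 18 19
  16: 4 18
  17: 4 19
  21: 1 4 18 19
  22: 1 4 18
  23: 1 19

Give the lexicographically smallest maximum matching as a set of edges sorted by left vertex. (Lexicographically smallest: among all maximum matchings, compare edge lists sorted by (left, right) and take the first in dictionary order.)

|M| = 6 (so the lex-smallest maximum matching has 6 edges)
process left vertices in ascending order; for each, take the smallest-labelled available neighbour that still permits 6 edges overall, or leave it unmatched if none does
lex-smallest matching: {3-5, 6-1, 7-18, 8-0, 10-4, 13-19}

Lex-smallest maximum matching: {(3,5), (6,1), (7,18), (8,0), (10,4), (13,19)}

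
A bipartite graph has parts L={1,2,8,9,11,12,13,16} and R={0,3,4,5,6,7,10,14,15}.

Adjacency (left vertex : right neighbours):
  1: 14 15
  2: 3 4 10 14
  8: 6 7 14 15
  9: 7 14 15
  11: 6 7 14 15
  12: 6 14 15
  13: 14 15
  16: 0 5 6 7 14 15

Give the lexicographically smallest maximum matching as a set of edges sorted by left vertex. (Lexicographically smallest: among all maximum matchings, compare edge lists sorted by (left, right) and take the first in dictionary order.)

|M| = 6 (so the lex-smallest maximum matching has 6 edges)
process left vertices in ascending order; for each, take the smallest-labelled available neighbour that still permits 6 edges overall, or leave it unmatched if none does
lex-smallest matching: {1-14, 2-3, 8-6, 9-7, 11-15, 16-0}

Lex-smallest maximum matching: {(1,14), (2,3), (8,6), (9,7), (11,15), (16,0)}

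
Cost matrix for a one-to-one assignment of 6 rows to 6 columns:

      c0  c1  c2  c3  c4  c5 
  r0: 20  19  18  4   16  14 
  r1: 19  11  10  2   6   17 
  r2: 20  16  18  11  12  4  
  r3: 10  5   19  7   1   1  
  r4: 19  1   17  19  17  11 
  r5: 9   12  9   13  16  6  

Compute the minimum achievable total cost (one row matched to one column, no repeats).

optimal assignment: row0→col3 (cost 4), row1→col2 (cost 10), row2→col5 (cost 4), row3→col4 (cost 1), row4→col1 (cost 1), row5→col0 (cost 9)
total = 4 + 10 + 4 + 1 + 1 + 9 = 29

Minimum assignment cost: 29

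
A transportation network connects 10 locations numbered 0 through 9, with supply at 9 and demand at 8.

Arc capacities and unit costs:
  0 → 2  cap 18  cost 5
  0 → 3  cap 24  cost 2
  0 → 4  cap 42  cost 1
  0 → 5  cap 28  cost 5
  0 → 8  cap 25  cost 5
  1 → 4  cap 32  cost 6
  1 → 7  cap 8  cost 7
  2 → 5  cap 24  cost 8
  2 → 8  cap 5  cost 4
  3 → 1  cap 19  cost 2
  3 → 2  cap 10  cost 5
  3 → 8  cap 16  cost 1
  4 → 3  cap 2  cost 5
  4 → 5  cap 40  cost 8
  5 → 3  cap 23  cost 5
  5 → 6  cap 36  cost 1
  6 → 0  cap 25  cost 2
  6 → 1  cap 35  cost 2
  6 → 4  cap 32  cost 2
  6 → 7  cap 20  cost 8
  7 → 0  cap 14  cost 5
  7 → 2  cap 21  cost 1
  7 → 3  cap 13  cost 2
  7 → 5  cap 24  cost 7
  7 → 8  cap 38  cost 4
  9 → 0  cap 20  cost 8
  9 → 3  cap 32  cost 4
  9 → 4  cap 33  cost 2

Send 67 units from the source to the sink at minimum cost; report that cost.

Minimum cost for 67 units: 930

shortest-cost path #1: 9→3→8 push 16 @ unit cost 5 (adds 80)
shortest-cost path #2: 9→0→8 push 20 @ unit cost 13 (adds 260)
shortest-cost path #3: 9→3→2→8 push 5 @ unit cost 13 (adds 65)
shortest-cost path #4: 9→3→1→7→8 push 8 @ unit cost 17 (adds 136)
shortest-cost path #5: 9→4→5→6→0→8 push 5 @ unit cost 18 (adds 90)
shortest-cost path #6: 9→4→5→6→7→8 push 13 @ unit cost 23 (adds 299)
total cost = 930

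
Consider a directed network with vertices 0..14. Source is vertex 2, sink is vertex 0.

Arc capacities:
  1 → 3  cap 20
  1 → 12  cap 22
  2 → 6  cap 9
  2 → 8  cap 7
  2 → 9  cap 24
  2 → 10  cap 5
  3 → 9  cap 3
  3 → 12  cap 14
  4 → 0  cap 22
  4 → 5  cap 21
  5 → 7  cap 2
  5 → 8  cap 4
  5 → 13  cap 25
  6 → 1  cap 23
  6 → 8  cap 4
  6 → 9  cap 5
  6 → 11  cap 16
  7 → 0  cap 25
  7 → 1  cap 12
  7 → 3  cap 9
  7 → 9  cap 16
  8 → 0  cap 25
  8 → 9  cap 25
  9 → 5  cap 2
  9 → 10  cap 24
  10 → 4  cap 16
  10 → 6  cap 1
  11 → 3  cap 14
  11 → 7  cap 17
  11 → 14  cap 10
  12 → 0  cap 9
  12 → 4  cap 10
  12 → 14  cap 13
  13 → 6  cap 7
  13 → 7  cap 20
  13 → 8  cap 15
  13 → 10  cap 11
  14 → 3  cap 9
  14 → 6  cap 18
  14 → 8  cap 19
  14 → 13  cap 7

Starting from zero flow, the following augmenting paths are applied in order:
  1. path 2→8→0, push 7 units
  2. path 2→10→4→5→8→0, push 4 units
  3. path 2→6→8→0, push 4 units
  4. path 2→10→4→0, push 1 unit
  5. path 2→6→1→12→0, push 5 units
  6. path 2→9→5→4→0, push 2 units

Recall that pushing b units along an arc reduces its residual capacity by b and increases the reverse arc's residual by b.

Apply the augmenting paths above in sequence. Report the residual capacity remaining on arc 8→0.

after path 1 (2→8→0, push 7): res(8,0)=18
after path 2 (2→10→4→5→8→0, push 4): res(8,0)=14
after path 3 (2→6→8→0, push 4): res(8,0)=10
after path 4 (2→10→4→0, push 1): res(8,0)=10
after path 5 (2→6→1→12→0, push 5): res(8,0)=10
after path 6 (2→9→5→4→0, push 2): res(8,0)=10

Residual capacity of (8,0): 10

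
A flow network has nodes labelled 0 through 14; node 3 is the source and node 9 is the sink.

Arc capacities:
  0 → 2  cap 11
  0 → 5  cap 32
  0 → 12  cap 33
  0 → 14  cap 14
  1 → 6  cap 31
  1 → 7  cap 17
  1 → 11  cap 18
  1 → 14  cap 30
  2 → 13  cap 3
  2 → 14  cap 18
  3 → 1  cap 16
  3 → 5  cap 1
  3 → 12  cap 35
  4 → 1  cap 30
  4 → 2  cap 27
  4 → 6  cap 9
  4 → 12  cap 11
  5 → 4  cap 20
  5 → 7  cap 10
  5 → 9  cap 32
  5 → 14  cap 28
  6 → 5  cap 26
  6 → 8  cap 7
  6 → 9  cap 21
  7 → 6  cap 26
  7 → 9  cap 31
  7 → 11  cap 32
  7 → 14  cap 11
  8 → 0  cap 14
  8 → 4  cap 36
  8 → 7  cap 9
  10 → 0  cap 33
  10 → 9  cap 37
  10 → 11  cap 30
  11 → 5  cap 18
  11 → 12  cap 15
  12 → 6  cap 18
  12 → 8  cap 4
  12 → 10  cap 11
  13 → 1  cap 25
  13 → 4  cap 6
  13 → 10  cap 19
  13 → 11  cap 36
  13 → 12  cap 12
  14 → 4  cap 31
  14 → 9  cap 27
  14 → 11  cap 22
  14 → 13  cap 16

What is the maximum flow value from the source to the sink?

Maximum flow value: 50

augment #1: 3→5→9 bottleneck 1, total now 1
augment #2: 3→1→6→9 bottleneck 16, total now 17
augment #3: 3→12→6→9 bottleneck 5, total now 22
augment #4: 3→12→10→9 bottleneck 11, total now 33
augment #5: 3→12→6→5→9 bottleneck 13, total now 46
augment #6: 3→12→8→7→9 bottleneck 4, total now 50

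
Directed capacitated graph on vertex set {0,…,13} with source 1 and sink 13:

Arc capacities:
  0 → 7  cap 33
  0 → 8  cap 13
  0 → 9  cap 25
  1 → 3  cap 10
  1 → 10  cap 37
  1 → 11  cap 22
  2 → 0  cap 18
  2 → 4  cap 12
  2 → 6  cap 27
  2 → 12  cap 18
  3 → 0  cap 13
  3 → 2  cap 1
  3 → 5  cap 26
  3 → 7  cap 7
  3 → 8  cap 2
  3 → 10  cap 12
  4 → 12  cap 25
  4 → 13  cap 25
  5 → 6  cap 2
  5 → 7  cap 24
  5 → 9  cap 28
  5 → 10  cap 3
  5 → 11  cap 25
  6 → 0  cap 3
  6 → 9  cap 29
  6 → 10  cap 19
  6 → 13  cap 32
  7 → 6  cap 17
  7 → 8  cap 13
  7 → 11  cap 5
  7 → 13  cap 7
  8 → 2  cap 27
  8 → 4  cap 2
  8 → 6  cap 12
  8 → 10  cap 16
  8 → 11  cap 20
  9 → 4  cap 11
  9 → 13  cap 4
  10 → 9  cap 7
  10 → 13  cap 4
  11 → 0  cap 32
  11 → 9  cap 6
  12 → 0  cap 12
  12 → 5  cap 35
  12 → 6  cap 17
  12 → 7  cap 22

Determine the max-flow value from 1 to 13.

augment #1: 1→10→13 bottleneck 4, total now 4
augment #2: 1→3→7→13 bottleneck 7, total now 11
augment #3: 1→10→9→13 bottleneck 4, total now 15
augment #4: 1→3→2→4→13 bottleneck 1, total now 16
augment #5: 1→3→5→6→13 bottleneck 2, total now 18
augment #6: 1→10→9→4→13 bottleneck 3, total now 21
augment #7: 1→11→9→4→13 bottleneck 6, total now 27
augment #8: 1→11→0→7→6→13 bottleneck 16, total now 43

Maximum flow value: 43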